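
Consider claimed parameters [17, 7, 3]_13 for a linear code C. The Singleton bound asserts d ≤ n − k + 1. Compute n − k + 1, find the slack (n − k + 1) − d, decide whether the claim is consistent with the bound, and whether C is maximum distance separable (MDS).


Singleton RHS = n − k + 1 = 11, slack = 8, bound satisfied, not MDS.

Singleton bound: d ≤ n − k + 1.
Here n = 17, k = 7, so n − k + 1 = 11.
Given d = 3, check d ≤ 11: YES.
Slack = (n − k + 1) − d = 8.
The code is NOT MDS (slack = 8 > 0).
Description: the claimed parameters are [17, 7, 3]_13; such a code would be non-MDS.


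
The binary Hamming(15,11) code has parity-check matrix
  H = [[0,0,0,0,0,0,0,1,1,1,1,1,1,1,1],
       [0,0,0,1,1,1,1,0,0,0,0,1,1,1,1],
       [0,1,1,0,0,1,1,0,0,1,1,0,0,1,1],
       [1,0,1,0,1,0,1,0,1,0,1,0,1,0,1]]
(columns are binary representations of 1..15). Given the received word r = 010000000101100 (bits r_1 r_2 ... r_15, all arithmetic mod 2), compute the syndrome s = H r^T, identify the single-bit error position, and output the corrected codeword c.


s = (1, 0, 0, 1)^T, error position = 9, corrected codeword c = 010000001101100

Compute s = H r^T mod 2 one row at a time:
  s_1 = 0 + 0 + 1 + 0 + 1 + 1 + 0 + 0 = 3 ≡ 1 (mod 2).
  s_2 = 0 + 0 + 0 + 0 + 1 + 1 + 0 + 0 = 2 ≡ 0 (mod 2).
  s_3 = 1 + 0 + 0 + 0 + 1 + 0 + 0 + 0 = 2 ≡ 0 (mod 2).
  s_4 = 0 + 0 + 0 + 0 + 0 + 0 + 1 + 0 = 1 ≡ 1 (mod 2).
s = (1, 0, 0, 1)^T — this equals column 9 of H (binary 1001), so error is at position 9.
Correct: flip bit 9 of r = 010000000101100 to get c = 010000001101100.


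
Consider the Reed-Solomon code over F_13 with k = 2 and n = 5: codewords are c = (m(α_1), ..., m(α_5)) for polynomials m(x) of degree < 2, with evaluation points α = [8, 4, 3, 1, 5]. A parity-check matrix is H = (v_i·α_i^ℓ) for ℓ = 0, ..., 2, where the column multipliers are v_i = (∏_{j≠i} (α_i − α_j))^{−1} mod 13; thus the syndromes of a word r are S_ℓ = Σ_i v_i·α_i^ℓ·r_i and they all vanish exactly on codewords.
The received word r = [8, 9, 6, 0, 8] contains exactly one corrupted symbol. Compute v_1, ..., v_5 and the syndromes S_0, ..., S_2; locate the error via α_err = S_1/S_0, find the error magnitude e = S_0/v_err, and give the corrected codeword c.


S = (11, 3, 2), error at position 5, error magnitude e = 9, c = [8, 9, 6, 0, 12].

Step 1: column multipliers v_i = (∏_{j≠i}(α_i − α_j))^{−1} mod 13.
  i = 1 (α = 8): (8−4)(8−3)(8−1)(8−5) = 4·5·7·3 = 420 ≡ 4, so v_1 = 4^{−1} = 10 (mod 13).
  i = 2 (α = 4): (4−8)(4−3)(4−1)(4−5) = (−4)·1·3·(−1) = 12 ≡ 12, so v_2 = 12^{−1} = 12 (mod 13).
  i = 3 (α = 3): (3−8)(3−4)(3−1)(3−5) = (−5)·(−1)·2·(−2) = −20 ≡ 6, so v_3 = 6^{−1} = 11 (mod 13).
  i = 4 (α = 1): (1−8)(1−4)(1−3)(1−5) = (−7)·(−3)·(−2)·(−4) = 168 ≡ 12, so v_4 = 12^{−1} = 12 (mod 13).
  i = 5 (α = 5): (5−8)(5−4)(5−3)(5−1) = (−3)·1·2·4 = −24 ≡ 2, so v_5 = 2^{−1} = 7 (mod 13).
  v = [10, 12, 11, 12, 7].
Step 2: syndromes of r = [8, 9, 6, 0, 8] (all sums mod 13).
  S_0 = Σ v_i r_i = 10·8 + 12·9 + 11·6 + 12·0 + 7·8 = 310 ≡ 11.
  S_1 = Σ v_i α_i r_i = 10·8·8 + 12·4·9 + 11·3·6 + 12·1·0 + 7·5·8 = 1550 ≡ 3.
  α_i^2 mod 13 = [12, 3, 9, 1, 12].
  S_2 = Σ v_i α_i^2 r_i = 10·12·8 + 12·3·9 + 11·9·6 + 12·1·0 + 7·12·8 = 2550 ≡ 2.
  S = (11, 3, 2) ≠ 0, so r is not a codeword (an error is present).
Step 3: locate the error. For a single error e at position i, S_ℓ = v_i·e·α_i^ℓ, so α_err = S_1/S_0.
  S_0^{−1} = 11^{−1} = 6 (mod 13), so α_err = 3·6 = 18 ≡ 5 = α_5. Error position i = 5.
  Consistency check: S_2/S_1 = 2·9 = 18 ≡ 5 = α_err ✓ (single-error assumption holds).
Step 4: error magnitude e = S_0/v_5 = S_0·∏_{j≠5}(α_5 − α_j) = 11·2 = 22 ≡ 9 (mod 13).
Step 5: correct position 5: c_5 = r_5 − e = 8 − 9 ≡ 12 (mod 13). Hence c = [8, 9, 6, 0, 12].
  Check: interpolating c through the α_i gives m(x) = 10 + 3·x (degree < 2) with m(α_i) = c_i for every i, so c is indeed a codeword.


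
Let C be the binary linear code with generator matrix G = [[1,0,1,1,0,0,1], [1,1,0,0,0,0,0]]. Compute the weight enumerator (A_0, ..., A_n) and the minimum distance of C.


Weight distribution: A_0 = 1, A_2 = 1, A_4 = 2. Minimum distance d = 2.

Enumerate all 2^2 = 4 messages m ∈ F_2^2.
For each, compute codeword c = mG in F_2^7, then tally its weight.
  m = 00 → c = 0000000, weight = 0.
  m = 10 → c = 1011001, weight = 4.
  m = 01 → c = 1100000, weight = 2.
  m = 11 → c = 0111001, weight = 4.
Tally weights:
  weight 0: 1 codewords.
  weight 2: 1 codewords.
  weight 4: 2 codewords.
Minimum distance d = smallest w > 0 with A_w > 0 = 2.
Sanity: Σ A_w = 4 = 2^2 = 4 ✓.


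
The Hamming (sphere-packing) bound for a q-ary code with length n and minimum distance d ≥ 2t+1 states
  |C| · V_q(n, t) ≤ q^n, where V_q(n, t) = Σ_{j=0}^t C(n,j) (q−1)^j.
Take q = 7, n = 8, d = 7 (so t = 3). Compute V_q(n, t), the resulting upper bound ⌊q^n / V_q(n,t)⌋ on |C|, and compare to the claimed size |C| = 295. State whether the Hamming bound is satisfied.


V_q(n, t) = 13153, q^n = 5764801, Hamming bound = 438, |C| = 295 ≤ bound (satisfied).

Step 1: Compute V_q(n, t) = Σ_{j=0}^3 C(n, j) (q−1)^j.
  j = 0: C(8,0)·(6)^0 = 1·1 = 1.
  j = 1: C(8,1)·(6)^1 = 8·6 = 48.
  j = 2: C(8,2)·(6)^2 = 28·36 = 1008.
  j = 3: C(8,3)·(6)^3 = 56·216 = 12096.
  V_q(n, t) = 1 + 48 + 1008 + 12096 = 13153.
Step 2: q^n = 7^8 = 5764801.
Step 3: Hamming bound ⌊q^n / V_q(n,t)⌋ = ⌊5764801/13153⌋ = 438.
Step 4: Compare |C| = 295 to 438: satisfied.
The claimed |C| lies below the Hamming bound.


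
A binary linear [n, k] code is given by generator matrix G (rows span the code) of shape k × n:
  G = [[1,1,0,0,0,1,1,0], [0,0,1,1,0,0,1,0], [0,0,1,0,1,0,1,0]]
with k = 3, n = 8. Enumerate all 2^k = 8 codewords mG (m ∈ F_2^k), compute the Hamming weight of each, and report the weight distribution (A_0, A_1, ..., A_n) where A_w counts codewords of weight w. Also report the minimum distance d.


Weight distribution: A_0 = 1, A_2 = 1, A_3 = 2, A_4 = 1, A_5 = 2, A_6 = 1. Minimum distance d = 2.

Enumerate all 2^3 = 8 messages m ∈ F_2^3.
For each, compute codeword c = mG in F_2^8, then tally its weight.
  m = 000 → c = 00000000, weight = 0.
  m = 100 → c = 11000110, weight = 4.
  m = 010 → c = 00110010, weight = 3.
  m = 110 → c = 11110100, weight = 5.
  m = 001 → c = 00101010, weight = 3.
  m = 101 → c = 11101100, weight = 5.
  m = 011 → c = 00011000, weight = 2.
  m = 111 → c = 11011110, weight = 6.
Tally weights:
  weight 0: 1 codewords.
  weight 2: 1 codewords.
  weight 3: 2 codewords.
  weight 4: 1 codewords.
  weight 5: 2 codewords.
  weight 6: 1 codewords.
Minimum distance d = smallest w > 0 with A_w > 0 = 2.
Sanity: Σ A_w = 8 = 2^3 = 8 ✓.


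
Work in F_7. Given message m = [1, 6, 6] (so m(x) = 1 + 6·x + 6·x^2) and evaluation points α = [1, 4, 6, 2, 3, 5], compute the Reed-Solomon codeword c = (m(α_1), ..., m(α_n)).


c = [6, 2, 1, 2, 3, 6]

Message polynomial: m(x) = 1 + 6·x + 6·x^2 (mod 7).
For each evaluation point α_i, compute m(α_i) mod 7:
  α_1 = 1: Horner steps 6 → 5 → 6, so m(1) = 6.
  α_2 = 4: Horner steps 6 → 2 → 2, so m(4) = 2.
  α_3 = 6: Horner steps 6 → 0 → 1, so m(6) = 1.
  α_4 = 2: Horner steps 6 → 4 → 2, so m(2) = 2.
  α_5 = 3: Horner steps 6 → 3 → 3, so m(3) = 3.
  α_6 = 5: Horner steps 6 → 1 → 6, so m(5) = 6.
Codeword c = [6, 2, 1, 2, 3, 6] ∈ F_7^6.


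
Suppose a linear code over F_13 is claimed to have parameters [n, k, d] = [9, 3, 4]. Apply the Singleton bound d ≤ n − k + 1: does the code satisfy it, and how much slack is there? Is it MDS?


Singleton RHS = n − k + 1 = 7, slack = 3, bound satisfied, not MDS.

Singleton bound: d ≤ n − k + 1.
Here n = 9, k = 3, so n − k + 1 = 7.
Given d = 4, check d ≤ 7: YES.
Slack = (n − k + 1) − d = 3.
The code is NOT MDS (slack = 3 > 0).
Description: the claimed parameters are [9, 3, 4]_13; such a code would be non-MDS.


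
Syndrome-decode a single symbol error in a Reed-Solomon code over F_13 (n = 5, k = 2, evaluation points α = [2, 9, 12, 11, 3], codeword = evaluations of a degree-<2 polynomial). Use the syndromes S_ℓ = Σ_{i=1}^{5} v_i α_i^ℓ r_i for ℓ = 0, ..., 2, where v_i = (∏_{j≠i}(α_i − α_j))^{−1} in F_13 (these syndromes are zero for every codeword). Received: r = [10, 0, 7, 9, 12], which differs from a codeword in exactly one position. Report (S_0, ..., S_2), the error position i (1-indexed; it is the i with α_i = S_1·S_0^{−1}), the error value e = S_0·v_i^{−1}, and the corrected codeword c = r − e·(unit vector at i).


S = (8, 3, 6), error at position 1, error magnitude e = 9, c = [1, 0, 7, 9, 12].

Step 1: column multipliers v_i = (∏_{j≠i}(α_i − α_j))^{−1} mod 13.
  i = 1 (α = 2): (2−9)(2−12)(2−11)(2−3) = (−7)·(−10)·(−9)·(−1) = 630 ≡ 6, so v_1 = 6^{−1} = 11 (mod 13).
  i = 2 (α = 9): (9−2)(9−12)(9−11)(9−3) = 7·(−3)·(−2)·6 = 252 ≡ 5, so v_2 = 5^{−1} = 8 (mod 13).
  i = 3 (α = 12): (12−2)(12−9)(12−11)(12−3) = 10·3·1·9 = 270 ≡ 10, so v_3 = 10^{−1} = 4 (mod 13).
  i = 4 (α = 11): (11−2)(11−9)(11−12)(11−3) = 9·2·(−1)·8 = −144 ≡ 12, so v_4 = 12^{−1} = 12 (mod 13).
  i = 5 (α = 3): (3−2)(3−9)(3−12)(3−11) = 1·(−6)·(−9)·(−8) = −432 ≡ 10, so v_5 = 10^{−1} = 4 (mod 13).
  v = [11, 8, 4, 12, 4].
Step 2: syndromes of r = [10, 0, 7, 9, 12] (all sums mod 13).
  S_0 = Σ v_i r_i = 11·10 + 8·0 + 4·7 + 12·9 + 4·12 = 294 ≡ 8.
  S_1 = Σ v_i α_i r_i = 11·2·10 + 8·9·0 + 4·12·7 + 12·11·9 + 4·3·12 = 1888 ≡ 3.
  α_i^2 mod 13 = [4, 3, 1, 4, 9].
  S_2 = Σ v_i α_i^2 r_i = 11·4·10 + 8·3·0 + 4·1·7 + 12·4·9 + 4·9·12 = 1332 ≡ 6.
  S = (8, 3, 6) ≠ 0, so r is not a codeword (an error is present).
Step 3: locate the error. For a single error e at position i, S_ℓ = v_i·e·α_i^ℓ, so α_err = S_1/S_0.
  S_0^{−1} = 8^{−1} = 5 (mod 13), so α_err = 3·5 = 15 ≡ 2 = α_1. Error position i = 1.
  Consistency check: S_2/S_1 = 6·9 = 54 ≡ 2 = α_err ✓ (single-error assumption holds).
Step 4: error magnitude e = S_0/v_1 = S_0·∏_{j≠1}(α_1 − α_j) = 8·6 = 48 ≡ 9 (mod 13).
Step 5: correct position 1: c_1 = r_1 − e = 10 − 9 ≡ 1 (mod 13). Hence c = [1, 0, 7, 9, 12].
  Check: interpolating c through the α_i gives m(x) = 5 + 11·x (degree < 2) with m(α_i) = c_i for every i, so c is indeed a codeword.


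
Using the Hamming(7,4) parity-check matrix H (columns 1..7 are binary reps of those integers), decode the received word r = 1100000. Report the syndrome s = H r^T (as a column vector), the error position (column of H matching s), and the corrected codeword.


s = (0, 1, 1)^T, error position = 3, corrected codeword c = 1110000

Compute s = H r^T mod 2 one row at a time:
  s_1 = 0 + 0 + 0 + 0 = 0 ≡ 0 (mod 2).
  s_2 = 1 + 0 + 0 + 0 = 1 ≡ 1 (mod 2).
  s_3 = 1 + 0 + 0 + 0 = 1 ≡ 1 (mod 2).
s = (0, 1, 1)^T — this equals column 3 of H (binary 011), so error is at position 3.
Correct: flip bit 3 of r = 1100000 to get c = 1110000.


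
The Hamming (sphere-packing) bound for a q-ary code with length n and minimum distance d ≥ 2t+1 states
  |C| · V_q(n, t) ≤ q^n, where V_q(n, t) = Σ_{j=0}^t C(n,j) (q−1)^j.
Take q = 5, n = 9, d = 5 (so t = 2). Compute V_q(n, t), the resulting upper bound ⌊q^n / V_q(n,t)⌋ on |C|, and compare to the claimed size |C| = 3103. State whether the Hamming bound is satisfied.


V_q(n, t) = 613, q^n = 1953125, Hamming bound = 3186, |C| = 3103 ≤ bound (satisfied).

Step 1: Compute V_q(n, t) = Σ_{j=0}^2 C(n, j) (q−1)^j.
  j = 0: C(9,0)·(4)^0 = 1·1 = 1.
  j = 1: C(9,1)·(4)^1 = 9·4 = 36.
  j = 2: C(9,2)·(4)^2 = 36·16 = 576.
  V_q(n, t) = 1 + 36 + 576 = 613.
Step 2: q^n = 5^9 = 1953125.
Step 3: Hamming bound ⌊q^n / V_q(n,t)⌋ = ⌊1953125/613⌋ = 3186.
Step 4: Compare |C| = 3103 to 3186: satisfied.
The claimed |C| lies below the Hamming bound.


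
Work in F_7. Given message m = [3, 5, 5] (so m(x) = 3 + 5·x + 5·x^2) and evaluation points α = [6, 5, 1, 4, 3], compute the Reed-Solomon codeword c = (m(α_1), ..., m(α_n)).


c = [3, 6, 6, 5, 0]

Message polynomial: m(x) = 3 + 5·x + 5·x^2 (mod 7).
For each evaluation point α_i, compute m(α_i) mod 7:
  α_1 = 6: Horner steps 5 → 0 → 3, so m(6) = 3.
  α_2 = 5: Horner steps 5 → 2 → 6, so m(5) = 6.
  α_3 = 1: Horner steps 5 → 3 → 6, so m(1) = 6.
  α_4 = 4: Horner steps 5 → 4 → 5, so m(4) = 5.
  α_5 = 3: Horner steps 5 → 6 → 0, so m(3) = 0.
Codeword c = [3, 6, 6, 5, 0] ∈ F_7^5.


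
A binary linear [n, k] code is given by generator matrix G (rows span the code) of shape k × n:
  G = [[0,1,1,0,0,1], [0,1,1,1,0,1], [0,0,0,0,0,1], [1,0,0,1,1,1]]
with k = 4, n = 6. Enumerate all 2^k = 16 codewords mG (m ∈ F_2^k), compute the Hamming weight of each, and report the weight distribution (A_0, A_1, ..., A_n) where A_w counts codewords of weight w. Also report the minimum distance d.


Weight distribution: A_0 = 1, A_1 = 2, A_2 = 3, A_3 = 4, A_4 = 3, A_5 = 2, A_6 = 1. Minimum distance d = 1.

Enumerate all 2^4 = 16 messages m ∈ F_2^4.
For each, compute codeword c = mG in F_2^6, then tally its weight.
  m = 0000 → c = 000000, weight = 0.
  m = 1000 → c = 011001, weight = 3.
  m = 0100 → c = 011101, weight = 4.
  m = 1100 → c = 000100, weight = 1.
  m = 0010 → c = 000001, weight = 1.
  m = 1010 → c = 011000, weight = 2.
  m = 0110 → c = 011100, weight = 3.
  m = 1110 → c = 000101, weight = 2.
  m = 0001 → c = 100111, weight = 4.
  m = 1001 → c = 111110, weight = 5.
  m = 0101 → c = 111010, weight = 4.
  m = 1101 → c = 100011, weight = 3.
  m = 0011 → c = 100110, weight = 3.
  m = 1011 → c = 111111, weight = 6.
  m = 0111 → c = 111011, weight = 5.
  m = 1111 → c = 100010, weight = 2.
Tally weights:
  weight 0: 1 codewords.
  weight 1: 2 codewords.
  weight 2: 3 codewords.
  weight 3: 4 codewords.
  weight 4: 3 codewords.
  weight 5: 2 codewords.
  weight 6: 1 codewords.
Minimum distance d = smallest w > 0 with A_w > 0 = 1.
Sanity: Σ A_w = 16 = 2^4 = 16 ✓.


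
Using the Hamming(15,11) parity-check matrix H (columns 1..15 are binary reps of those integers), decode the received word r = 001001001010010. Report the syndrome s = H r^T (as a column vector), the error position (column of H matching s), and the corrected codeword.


s = (1, 0, 0, 1)^T, error position = 9, corrected codeword c = 001001000010010

Compute s = H r^T mod 2 one row at a time:
  s_1 = 0 + 1 + 0 + 1 + 0 + 0 + 1 + 0 = 3 ≡ 1 (mod 2).
  s_2 = 0 + 0 + 1 + 0 + 0 + 0 + 1 + 0 = 2 ≡ 0 (mod 2).
  s_3 = 0 + 1 + 1 + 0 + 0 + 1 + 1 + 0 = 4 ≡ 0 (mod 2).
  s_4 = 0 + 1 + 0 + 0 + 1 + 1 + 0 + 0 = 3 ≡ 1 (mod 2).
s = (1, 0, 0, 1)^T — this equals column 9 of H (binary 1001), so error is at position 9.
Correct: flip bit 9 of r = 001001001010010 to get c = 001001000010010.


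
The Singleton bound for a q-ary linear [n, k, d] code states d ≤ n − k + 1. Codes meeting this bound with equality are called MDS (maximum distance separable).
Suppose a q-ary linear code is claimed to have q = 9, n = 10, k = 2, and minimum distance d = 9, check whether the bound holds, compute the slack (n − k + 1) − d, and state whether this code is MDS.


Singleton RHS = n − k + 1 = 9, slack = 0, bound satisfied, MDS.

Singleton bound: d ≤ n − k + 1.
Here n = 10, k = 2, so n − k + 1 = 9.
Given d = 9, check d ≤ 9: YES.
Slack = (n − k + 1) − d = 0.
The code is MDS (slack = 0).
Description: the claimed parameters are [10, 2, 9]_9; such a code would be MDS (meets Singleton bound).


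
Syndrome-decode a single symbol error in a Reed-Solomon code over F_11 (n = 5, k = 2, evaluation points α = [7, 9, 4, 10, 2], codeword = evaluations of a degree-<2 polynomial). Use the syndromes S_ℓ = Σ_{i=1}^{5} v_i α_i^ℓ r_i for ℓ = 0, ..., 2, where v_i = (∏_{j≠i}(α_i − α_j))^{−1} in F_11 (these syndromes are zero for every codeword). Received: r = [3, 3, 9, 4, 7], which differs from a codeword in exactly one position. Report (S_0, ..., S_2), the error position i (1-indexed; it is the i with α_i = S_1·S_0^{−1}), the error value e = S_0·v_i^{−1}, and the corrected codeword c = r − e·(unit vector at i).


S = (1, 7, 5), error at position 1, error magnitude e = 2, c = [1, 3, 9, 4, 7].

Step 1: column multipliers v_i = (∏_{j≠i}(α_i − α_j))^{−1} mod 11.
  i = 1 (α = 7): (7−9)(7−4)(7−10)(7−2) = (−2)·3·(−3)·5 = 90 ≡ 2, so v_1 = 2^{−1} = 6 (mod 11).
  i = 2 (α = 9): (9−7)(9−4)(9−10)(9−2) = 2·5·(−1)·7 = −70 ≡ 7, so v_2 = 7^{−1} = 8 (mod 11).
  i = 3 (α = 4): (4−7)(4−9)(4−10)(4−2) = (−3)·(−5)·(−6)·2 = −180 ≡ 7, so v_3 = 7^{−1} = 8 (mod 11).
  i = 4 (α = 10): (10−7)(10−9)(10−4)(10−2) = 3·1·6·8 = 144 ≡ 1, so v_4 = 1^{−1} = 1 (mod 11).
  i = 5 (α = 2): (2−7)(2−9)(2−4)(2−10) = (−5)·(−7)·(−2)·(−8) = 560 ≡ 10, so v_5 = 10^{−1} = 10 (mod 11).
  v = [6, 8, 8, 1, 10].
Step 2: syndromes of r = [3, 3, 9, 4, 7] (all sums mod 11).
  S_0 = Σ v_i r_i = 6·3 + 8·3 + 8·9 + 1·4 + 10·7 = 188 ≡ 1.
  S_1 = Σ v_i α_i r_i = 6·7·3 + 8·9·3 + 8·4·9 + 1·10·4 + 10·2·7 = 810 ≡ 7.
  α_i^2 mod 11 = [5, 4, 5, 1, 4].
  S_2 = Σ v_i α_i^2 r_i = 6·5·3 + 8·4·3 + 8·5·9 + 1·1·4 + 10·4·7 = 830 ≡ 5.
  S = (1, 7, 5) ≠ 0, so r is not a codeword (an error is present).
Step 3: locate the error. For a single error e at position i, S_ℓ = v_i·e·α_i^ℓ, so α_err = S_1/S_0.
  S_0^{−1} = 1^{−1} = 1 (mod 11), so α_err = 7·1 = 7 ≡ 7 = α_1. Error position i = 1.
  Consistency check: S_2/S_1 = 5·8 = 40 ≡ 7 = α_err ✓ (single-error assumption holds).
Step 4: error magnitude e = S_0/v_1 = S_0·∏_{j≠1}(α_1 − α_j) = 1·2 = 2 ≡ 2 (mod 11).
Step 5: correct position 1: c_1 = r_1 − e = 3 − 2 ≡ 1 (mod 11). Hence c = [1, 3, 9, 4, 7].
  Check: interpolating c through the α_i gives m(x) = 5 + 1·x (degree < 2) with m(α_i) = c_i for every i, so c is indeed a codeword.


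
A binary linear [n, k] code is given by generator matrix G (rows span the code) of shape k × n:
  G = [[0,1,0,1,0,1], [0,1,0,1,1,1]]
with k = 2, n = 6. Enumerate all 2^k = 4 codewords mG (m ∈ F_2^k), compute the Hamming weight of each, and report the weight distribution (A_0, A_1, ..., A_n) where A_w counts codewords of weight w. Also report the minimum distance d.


Weight distribution: A_0 = 1, A_1 = 1, A_3 = 1, A_4 = 1. Minimum distance d = 1.

Enumerate all 2^2 = 4 messages m ∈ F_2^2.
For each, compute codeword c = mG in F_2^6, then tally its weight.
  m = 00 → c = 000000, weight = 0.
  m = 10 → c = 010101, weight = 3.
  m = 01 → c = 010111, weight = 4.
  m = 11 → c = 000010, weight = 1.
Tally weights:
  weight 0: 1 codewords.
  weight 1: 1 codewords.
  weight 3: 1 codewords.
  weight 4: 1 codewords.
Minimum distance d = smallest w > 0 with A_w > 0 = 1.
Sanity: Σ A_w = 4 = 2^2 = 4 ✓.


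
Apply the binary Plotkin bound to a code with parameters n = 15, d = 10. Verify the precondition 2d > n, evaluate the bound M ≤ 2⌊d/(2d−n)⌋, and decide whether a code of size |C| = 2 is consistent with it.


Plotkin bound M ≤ 4; given |C| = 2 ≤ bound (satisfied).

Check applicability: 2d = 20, n = 15.
2d − n = 5 > 0, so Plotkin applies.
Compute d/(2d−n) = 10/5 ≈ 2.0000.
⌊d/(2d−n)⌋ = 2.
Plotkin bound: M ≤ 2·2 = 4.
Given |C| = 2, check: satisfied.
This |C| is below the Plotkin bound.


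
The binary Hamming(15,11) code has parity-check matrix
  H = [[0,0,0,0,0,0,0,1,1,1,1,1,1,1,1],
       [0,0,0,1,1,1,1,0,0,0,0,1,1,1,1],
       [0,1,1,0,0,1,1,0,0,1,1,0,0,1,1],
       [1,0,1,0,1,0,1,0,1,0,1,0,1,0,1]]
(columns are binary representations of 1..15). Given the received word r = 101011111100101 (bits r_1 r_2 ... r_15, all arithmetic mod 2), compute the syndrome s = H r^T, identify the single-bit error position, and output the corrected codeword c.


s = (1, 1, 1, 1)^T, error position = 15, corrected codeword c = 101011111100100

Compute s = H r^T mod 2 one row at a time:
  s_1 = 1 + 1 + 1 + 0 + 0 + 1 + 0 + 1 = 5 ≡ 1 (mod 2).
  s_2 = 0 + 1 + 1 + 1 + 0 + 1 + 0 + 1 = 5 ≡ 1 (mod 2).
  s_3 = 0 + 1 + 1 + 1 + 1 + 0 + 0 + 1 = 5 ≡ 1 (mod 2).
  s_4 = 1 + 1 + 1 + 1 + 1 + 0 + 1 + 1 = 7 ≡ 1 (mod 2).
s = (1, 1, 1, 1)^T — this equals column 15 of H (binary 1111), so error is at position 15.
Correct: flip bit 15 of r = 101011111100101 to get c = 101011111100100.


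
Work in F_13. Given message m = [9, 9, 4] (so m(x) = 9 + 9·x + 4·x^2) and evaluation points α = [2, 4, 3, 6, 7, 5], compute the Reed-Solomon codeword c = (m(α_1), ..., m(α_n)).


c = [4, 5, 7, 12, 8, 11]

Message polynomial: m(x) = 9 + 9·x + 4·x^2 (mod 13).
For each evaluation point α_i, compute m(α_i) mod 13:
  α_1 = 2: Horner steps 4 → 4 → 4, so m(2) = 4.
  α_2 = 4: Horner steps 4 → 12 → 5, so m(4) = 5.
  α_3 = 3: Horner steps 4 → 8 → 7, so m(3) = 7.
  α_4 = 6: Horner steps 4 → 7 → 12, so m(6) = 12.
  α_5 = 7: Horner steps 4 → 11 → 8, so m(7) = 8.
  α_6 = 5: Horner steps 4 → 3 → 11, so m(5) = 11.
Codeword c = [4, 5, 7, 12, 8, 11] ∈ F_13^6.


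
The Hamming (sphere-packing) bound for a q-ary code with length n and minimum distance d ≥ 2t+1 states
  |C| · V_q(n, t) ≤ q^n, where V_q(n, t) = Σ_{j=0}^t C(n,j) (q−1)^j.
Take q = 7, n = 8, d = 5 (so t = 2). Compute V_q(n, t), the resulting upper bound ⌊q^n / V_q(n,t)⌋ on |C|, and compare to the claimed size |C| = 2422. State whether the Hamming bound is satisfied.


V_q(n, t) = 1057, q^n = 5764801, Hamming bound = 5453, |C| = 2422 ≤ bound (satisfied).

Step 1: Compute V_q(n, t) = Σ_{j=0}^2 C(n, j) (q−1)^j.
  j = 0: C(8,0)·(6)^0 = 1·1 = 1.
  j = 1: C(8,1)·(6)^1 = 8·6 = 48.
  j = 2: C(8,2)·(6)^2 = 28·36 = 1008.
  V_q(n, t) = 1 + 48 + 1008 = 1057.
Step 2: q^n = 7^8 = 5764801.
Step 3: Hamming bound ⌊q^n / V_q(n,t)⌋ = ⌊5764801/1057⌋ = 5453.
Step 4: Compare |C| = 2422 to 5453: satisfied.
The claimed |C| lies below the Hamming bound.


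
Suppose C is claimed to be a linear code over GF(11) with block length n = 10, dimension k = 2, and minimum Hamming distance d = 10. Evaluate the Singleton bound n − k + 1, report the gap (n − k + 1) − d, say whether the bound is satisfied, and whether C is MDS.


Singleton RHS = n − k + 1 = 9, slack = -1, bound violated (no such code; not MDS).

Singleton bound: d ≤ n − k + 1.
Here n = 10, k = 2, so n − k + 1 = 9.
Given d = 10, check d ≤ 9: NO.
Slack = (n − k + 1) − d = -1.
The slack is negative: d = 10 exceeds n − k + 1 = 9 by 1, so the Singleton bound is violated and no linear [10, 2, 10]_11 code can exist. In particular it is not MDS (MDS requires d = n − k + 1 exactly).
Description: the claimed parameters are [10, 2, 10]_11; such a code would be impossible (violates the Singleton bound).


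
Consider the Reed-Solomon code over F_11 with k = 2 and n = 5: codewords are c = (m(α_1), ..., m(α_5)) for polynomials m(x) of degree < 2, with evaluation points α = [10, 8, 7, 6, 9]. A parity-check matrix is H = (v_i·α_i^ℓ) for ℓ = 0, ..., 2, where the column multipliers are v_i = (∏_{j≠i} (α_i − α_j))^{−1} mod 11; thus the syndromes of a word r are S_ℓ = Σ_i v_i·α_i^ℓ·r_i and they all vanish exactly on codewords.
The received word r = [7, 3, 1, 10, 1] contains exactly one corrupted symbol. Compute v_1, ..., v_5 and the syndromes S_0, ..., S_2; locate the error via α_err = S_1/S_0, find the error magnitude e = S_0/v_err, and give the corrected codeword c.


S = (8, 6, 10), error at position 5, error magnitude e = 7, c = [7, 3, 1, 10, 5].

Step 1: column multipliers v_i = (∏_{j≠i}(α_i − α_j))^{−1} mod 11.
  i = 1 (α = 10): (10−8)(10−7)(10−6)(10−9) = 2·3·4·1 = 24 ≡ 2, so v_1 = 2^{−1} = 6 (mod 11).
  i = 2 (α = 8): (8−10)(8−7)(8−6)(8−9) = (−2)·1·2·(−1) = 4 ≡ 4, so v_2 = 4^{−1} = 3 (mod 11).
  i = 3 (α = 7): (7−10)(7−8)(7−6)(7−9) = (−3)·(−1)·1·(−2) = −6 ≡ 5, so v_3 = 5^{−1} = 9 (mod 11).
  i = 4 (α = 6): (6−10)(6−8)(6−7)(6−9) = (−4)·(−2)·(−1)·(−3) = 24 ≡ 2, so v_4 = 2^{−1} = 6 (mod 11).
  i = 5 (α = 9): (9−10)(9−8)(9−7)(9−6) = (−1)·1·2·3 = −6 ≡ 5, so v_5 = 5^{−1} = 9 (mod 11).
  v = [6, 3, 9, 6, 9].
Step 2: syndromes of r = [7, 3, 1, 10, 1] (all sums mod 11).
  S_0 = Σ v_i r_i = 6·7 + 3·3 + 9·1 + 6·10 + 9·1 = 129 ≡ 8.
  S_1 = Σ v_i α_i r_i = 6·10·7 + 3·8·3 + 9·7·1 + 6·6·10 + 9·9·1 = 996 ≡ 6.
  α_i^2 mod 11 = [1, 9, 5, 3, 4].
  S_2 = Σ v_i α_i^2 r_i = 6·1·7 + 3·9·3 + 9·5·1 + 6·3·10 + 9·4·1 = 384 ≡ 10.
  S = (8, 6, 10) ≠ 0, so r is not a codeword (an error is present).
Step 3: locate the error. For a single error e at position i, S_ℓ = v_i·e·α_i^ℓ, so α_err = S_1/S_0.
  S_0^{−1} = 8^{−1} = 7 (mod 11), so α_err = 6·7 = 42 ≡ 9 = α_5. Error position i = 5.
  Consistency check: S_2/S_1 = 10·2 = 20 ≡ 9 = α_err ✓ (single-error assumption holds).
Step 4: error magnitude e = S_0/v_5 = S_0·∏_{j≠5}(α_5 − α_j) = 8·5 = 40 ≡ 7 (mod 11).
Step 5: correct position 5: c_5 = r_5 − e = 1 − 7 ≡ 5 (mod 11). Hence c = [7, 3, 1, 10, 5].
  Check: interpolating c through the α_i gives m(x) = 9 + 2·x (degree < 2) with m(α_i) = c_i for every i, so c is indeed a codeword.


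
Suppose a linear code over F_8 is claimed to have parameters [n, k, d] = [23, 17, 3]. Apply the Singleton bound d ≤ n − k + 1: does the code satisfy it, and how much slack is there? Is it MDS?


Singleton RHS = n − k + 1 = 7, slack = 4, bound satisfied, not MDS.

Singleton bound: d ≤ n − k + 1.
Here n = 23, k = 17, so n − k + 1 = 7.
Given d = 3, check d ≤ 7: YES.
Slack = (n − k + 1) − d = 4.
The code is NOT MDS (slack = 4 > 0).
Description: the claimed parameters are [23, 17, 3]_8; such a code would be non-MDS.


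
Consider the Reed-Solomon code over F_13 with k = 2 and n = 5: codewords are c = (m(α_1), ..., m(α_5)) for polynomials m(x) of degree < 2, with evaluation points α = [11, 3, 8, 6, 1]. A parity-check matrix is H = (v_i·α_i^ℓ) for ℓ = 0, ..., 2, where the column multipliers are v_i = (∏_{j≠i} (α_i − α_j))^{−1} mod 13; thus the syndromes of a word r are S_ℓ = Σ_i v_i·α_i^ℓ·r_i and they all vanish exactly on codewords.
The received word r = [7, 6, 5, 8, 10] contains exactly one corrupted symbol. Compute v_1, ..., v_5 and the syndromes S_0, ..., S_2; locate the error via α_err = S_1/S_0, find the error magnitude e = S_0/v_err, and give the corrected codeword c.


S = (6, 6, 6), error at position 5, error magnitude e = 1, c = [7, 6, 5, 8, 9].

Step 1: column multipliers v_i = (∏_{j≠i}(α_i − α_j))^{−1} mod 13.
  i = 1 (α = 11): (11−3)(11−8)(11−6)(11−1) = 8·3·5·10 = 1200 ≡ 4, so v_1 = 4^{−1} = 10 (mod 13).
  i = 2 (α = 3): (3−11)(3−8)(3−6)(3−1) = (−8)·(−5)·(−3)·2 = −240 ≡ 7, so v_2 = 7^{−1} = 2 (mod 13).
  i = 3 (α = 8): (8−11)(8−3)(8−6)(8−1) = (−3)·5·2·7 = −210 ≡ 11, so v_3 = 11^{−1} = 6 (mod 13).
  i = 4 (α = 6): (6−11)(6−3)(6−8)(6−1) = (−5)·3·(−2)·5 = 150 ≡ 7, so v_4 = 7^{−1} = 2 (mod 13).
  i = 5 (α = 1): (1−11)(1−3)(1−8)(1−6) = (−10)·(−2)·(−7)·(−5) = 700 ≡ 11, so v_5 = 11^{−1} = 6 (mod 13).
  v = [10, 2, 6, 2, 6].
Step 2: syndromes of r = [7, 6, 5, 8, 10] (all sums mod 13).
  S_0 = Σ v_i r_i = 10·7 + 2·6 + 6·5 + 2·8 + 6·10 = 188 ≡ 6.
  S_1 = Σ v_i α_i r_i = 10·11·7 + 2·3·6 + 6·8·5 + 2·6·8 + 6·1·10 = 1202 ≡ 6.
  α_i^2 mod 13 = [4, 9, 12, 10, 1].
  S_2 = Σ v_i α_i^2 r_i = 10·4·7 + 2·9·6 + 6·12·5 + 2·10·8 + 6·1·10 = 968 ≡ 6.
  S = (6, 6, 6) ≠ 0, so r is not a codeword (an error is present).
Step 3: locate the error. For a single error e at position i, S_ℓ = v_i·e·α_i^ℓ, so α_err = S_1/S_0.
  S_0^{−1} = 6^{−1} = 11 (mod 13), so α_err = 6·11 = 66 ≡ 1 = α_5. Error position i = 5.
  Consistency check: S_2/S_1 = 6·11 = 66 ≡ 1 = α_err ✓ (single-error assumption holds).
Step 4: error magnitude e = S_0/v_5 = S_0·∏_{j≠5}(α_5 − α_j) = 6·11 = 66 ≡ 1 (mod 13).
Step 5: correct position 5: c_5 = r_5 − e = 10 − 1 ≡ 9 (mod 13). Hence c = [7, 6, 5, 8, 9].
  Check: interpolating c through the α_i gives m(x) = 4 + 5·x (degree < 2) with m(α_i) = c_i for every i, so c is indeed a codeword.


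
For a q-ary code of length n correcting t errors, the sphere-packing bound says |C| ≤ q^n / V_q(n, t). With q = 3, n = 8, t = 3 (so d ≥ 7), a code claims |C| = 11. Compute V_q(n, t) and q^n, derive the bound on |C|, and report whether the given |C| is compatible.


V_q(n, t) = 577, q^n = 6561, Hamming bound = 11, |C| = 11 ≤ bound (satisfied).

Step 1: Compute V_q(n, t) = Σ_{j=0}^3 C(n, j) (q−1)^j.
  j = 0: C(8,0)·(2)^0 = 1·1 = 1.
  j = 1: C(8,1)·(2)^1 = 8·2 = 16.
  j = 2: C(8,2)·(2)^2 = 28·4 = 112.
  j = 3: C(8,3)·(2)^3 = 56·8 = 448.
  V_q(n, t) = 1 + 16 + 112 + 448 = 577.
Step 2: q^n = 3^8 = 6561.
Step 3: Hamming bound ⌊q^n / V_q(n,t)⌋ = ⌊6561/577⌋ = 11.
Step 4: Compare |C| = 11 to 11: satisfied.
The claimed |C| lies at the Hamming bound (tight).


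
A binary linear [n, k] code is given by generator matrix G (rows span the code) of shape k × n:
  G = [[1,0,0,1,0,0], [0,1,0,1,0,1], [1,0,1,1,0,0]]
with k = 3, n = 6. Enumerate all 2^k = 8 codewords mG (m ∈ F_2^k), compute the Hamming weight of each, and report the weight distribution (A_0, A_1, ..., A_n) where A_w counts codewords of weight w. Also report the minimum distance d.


Weight distribution: A_0 = 1, A_1 = 1, A_2 = 1, A_3 = 3, A_4 = 2. Minimum distance d = 1.

Enumerate all 2^3 = 8 messages m ∈ F_2^3.
For each, compute codeword c = mG in F_2^6, then tally its weight.
  m = 000 → c = 000000, weight = 0.
  m = 100 → c = 100100, weight = 2.
  m = 010 → c = 010101, weight = 3.
  m = 110 → c = 110001, weight = 3.
  m = 001 → c = 101100, weight = 3.
  m = 101 → c = 001000, weight = 1.
  m = 011 → c = 111001, weight = 4.
  m = 111 → c = 011101, weight = 4.
Tally weights:
  weight 0: 1 codewords.
  weight 1: 1 codewords.
  weight 2: 1 codewords.
  weight 3: 3 codewords.
  weight 4: 2 codewords.
Minimum distance d = smallest w > 0 with A_w > 0 = 1.
Sanity: Σ A_w = 8 = 2^3 = 8 ✓.


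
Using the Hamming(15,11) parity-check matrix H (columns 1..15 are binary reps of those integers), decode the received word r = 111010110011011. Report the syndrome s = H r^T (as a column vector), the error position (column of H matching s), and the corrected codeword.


s = (1, 1, 0, 0)^T, error position = 12, corrected codeword c = 111010110010011

Compute s = H r^T mod 2 one row at a time:
  s_1 = 1 + 0 + 0 + 1 + 1 + 0 + 1 + 1 = 5 ≡ 1 (mod 2).
  s_2 = 0 + 1 + 0 + 1 + 1 + 0 + 1 + 1 = 5 ≡ 1 (mod 2).
  s_3 = 1 + 1 + 0 + 1 + 0 + 1 + 1 + 1 = 6 ≡ 0 (mod 2).
  s_4 = 1 + 1 + 1 + 1 + 0 + 1 + 0 + 1 = 6 ≡ 0 (mod 2).
s = (1, 1, 0, 0)^T — this equals column 12 of H (binary 1100), so error is at position 12.
Correct: flip bit 12 of r = 111010110011011 to get c = 111010110010011.


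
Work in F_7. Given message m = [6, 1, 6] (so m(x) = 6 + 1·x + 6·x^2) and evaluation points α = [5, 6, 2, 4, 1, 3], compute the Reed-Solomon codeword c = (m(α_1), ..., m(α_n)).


c = [0, 4, 4, 1, 6, 0]

Message polynomial: m(x) = 6 + 1·x + 6·x^2 (mod 7).
For each evaluation point α_i, compute m(α_i) mod 7:
  α_1 = 5: Horner steps 6 → 3 → 0, so m(5) = 0.
  α_2 = 6: Horner steps 6 → 2 → 4, so m(6) = 4.
  α_3 = 2: Horner steps 6 → 6 → 4, so m(2) = 4.
  α_4 = 4: Horner steps 6 → 4 → 1, so m(4) = 1.
  α_5 = 1: Horner steps 6 → 0 → 6, so m(1) = 6.
  α_6 = 3: Horner steps 6 → 5 → 0, so m(3) = 0.
Codeword c = [0, 4, 4, 1, 6, 0] ∈ F_7^6.


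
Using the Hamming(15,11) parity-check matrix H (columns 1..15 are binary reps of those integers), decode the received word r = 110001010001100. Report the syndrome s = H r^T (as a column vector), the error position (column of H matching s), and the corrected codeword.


s = (1, 1, 0, 0)^T, error position = 12, corrected codeword c = 110001010000100

Compute s = H r^T mod 2 one row at a time:
  s_1 = 1 + 0 + 0 + 0 + 1 + 1 + 0 + 0 = 3 ≡ 1 (mod 2).
  s_2 = 0 + 0 + 1 + 0 + 1 + 1 + 0 + 0 = 3 ≡ 1 (mod 2).
  s_3 = 1 + 0 + 1 + 0 + 0 + 0 + 0 + 0 = 2 ≡ 0 (mod 2).
  s_4 = 1 + 0 + 0 + 0 + 0 + 0 + 1 + 0 = 2 ≡ 0 (mod 2).
s = (1, 1, 0, 0)^T — this equals column 12 of H (binary 1100), so error is at position 12.
Correct: flip bit 12 of r = 110001010001100 to get c = 110001010000100.


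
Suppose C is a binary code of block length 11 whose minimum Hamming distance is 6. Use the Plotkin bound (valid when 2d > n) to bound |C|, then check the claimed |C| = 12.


Plotkin bound M ≤ 12; given |C| = 12 ≤ bound (satisfied).

Check applicability: 2d = 12, n = 11.
2d − n = 1 > 0, so Plotkin applies.
Compute d/(2d−n) = 6/1 ≈ 6.0000.
⌊d/(2d−n)⌋ = 6.
Plotkin bound: M ≤ 2·6 = 12.
Given |C| = 12, check: satisfied.
This |C| is at the Plotkin bound.


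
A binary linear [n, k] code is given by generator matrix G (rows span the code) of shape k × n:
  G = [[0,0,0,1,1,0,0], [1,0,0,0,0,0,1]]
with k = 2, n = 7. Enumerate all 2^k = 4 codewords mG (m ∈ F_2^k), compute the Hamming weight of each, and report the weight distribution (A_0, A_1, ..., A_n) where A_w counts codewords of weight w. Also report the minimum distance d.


Weight distribution: A_0 = 1, A_2 = 2, A_4 = 1. Minimum distance d = 2.

Enumerate all 2^2 = 4 messages m ∈ F_2^2.
For each, compute codeword c = mG in F_2^7, then tally its weight.
  m = 00 → c = 0000000, weight = 0.
  m = 10 → c = 0001100, weight = 2.
  m = 01 → c = 1000001, weight = 2.
  m = 11 → c = 1001101, weight = 4.
Tally weights:
  weight 0: 1 codewords.
  weight 2: 2 codewords.
  weight 4: 1 codewords.
Minimum distance d = smallest w > 0 with A_w > 0 = 2.
Sanity: Σ A_w = 4 = 2^2 = 4 ✓.


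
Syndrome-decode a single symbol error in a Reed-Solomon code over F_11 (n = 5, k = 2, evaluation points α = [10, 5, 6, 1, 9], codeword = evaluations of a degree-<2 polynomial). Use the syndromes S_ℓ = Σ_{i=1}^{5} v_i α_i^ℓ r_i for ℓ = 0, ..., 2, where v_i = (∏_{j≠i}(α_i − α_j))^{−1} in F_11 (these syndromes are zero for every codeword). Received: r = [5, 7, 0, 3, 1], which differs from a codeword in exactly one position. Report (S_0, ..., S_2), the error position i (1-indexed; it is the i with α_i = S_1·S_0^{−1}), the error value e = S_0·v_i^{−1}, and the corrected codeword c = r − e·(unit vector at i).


S = (10, 10, 10), error at position 4, error magnitude e = 1, c = [5, 7, 0, 2, 1].

Step 1: column multipliers v_i = (∏_{j≠i}(α_i − α_j))^{−1} mod 11.
  i = 1 (α = 10): (10−5)(10−6)(10−1)(10−9) = 5·4·9·1 = 180 ≡ 4, so v_1 = 4^{−1} = 3 (mod 11).
  i = 2 (α = 5): (5−10)(5−6)(5−1)(5−9) = (−5)·(−1)·4·(−4) = −80 ≡ 8, so v_2 = 8^{−1} = 7 (mod 11).
  i = 3 (α = 6): (6−10)(6−5)(6−1)(6−9) = (−4)·1·5·(−3) = 60 ≡ 5, so v_3 = 5^{−1} = 9 (mod 11).
  i = 4 (α = 1): (1−10)(1−5)(1−6)(1−9) = (−9)·(−4)·(−5)·(−8) = 1440 ≡ 10, so v_4 = 10^{−1} = 10 (mod 11).
  i = 5 (α = 9): (9−10)(9−5)(9−6)(9−1) = (−1)·4·3·8 = −96 ≡ 3, so v_5 = 3^{−1} = 4 (mod 11).
  v = [3, 7, 9, 10, 4].
Step 2: syndromes of r = [5, 7, 0, 3, 1] (all sums mod 11).
  S_0 = Σ v_i r_i = 3·5 + 7·7 + 9·0 + 10·3 + 4·1 = 98 ≡ 10.
  S_1 = Σ v_i α_i r_i = 3·10·5 + 7·5·7 + 9·6·0 + 10·1·3 + 4·9·1 = 461 ≡ 10.
  α_i^2 mod 11 = [1, 3, 3, 1, 4].
  S_2 = Σ v_i α_i^2 r_i = 3·1·5 + 7·3·7 + 9·3·0 + 10·1·3 + 4·4·1 = 208 ≡ 10.
  S = (10, 10, 10) ≠ 0, so r is not a codeword (an error is present).
Step 3: locate the error. For a single error e at position i, S_ℓ = v_i·e·α_i^ℓ, so α_err = S_1/S_0.
  S_0^{−1} = 10^{−1} = 10 (mod 11), so α_err = 10·10 = 100 ≡ 1 = α_4. Error position i = 4.
  Consistency check: S_2/S_1 = 10·10 = 100 ≡ 1 = α_err ✓ (single-error assumption holds).
Step 4: error magnitude e = S_0/v_4 = S_0·∏_{j≠4}(α_4 − α_j) = 10·10 = 100 ≡ 1 (mod 11).
Step 5: correct position 4: c_4 = r_4 − e = 3 − 1 ≡ 2 (mod 11). Hence c = [5, 7, 0, 2, 1].
  Check: interpolating c through the α_i gives m(x) = 9 + 4·x (degree < 2) with m(α_i) = c_i for every i, so c is indeed a codeword.


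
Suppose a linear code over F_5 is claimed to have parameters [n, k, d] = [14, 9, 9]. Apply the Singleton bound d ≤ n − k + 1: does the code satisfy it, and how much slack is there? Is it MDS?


Singleton RHS = n − k + 1 = 6, slack = -3, bound violated (no such code; not MDS).

Singleton bound: d ≤ n − k + 1.
Here n = 14, k = 9, so n − k + 1 = 6.
Given d = 9, check d ≤ 6: NO.
Slack = (n − k + 1) − d = -3.
The slack is negative: d = 9 exceeds n − k + 1 = 6 by 3, so the Singleton bound is violated and no linear [14, 9, 9]_5 code can exist. In particular it is not MDS (MDS requires d = n − k + 1 exactly).
Description: the claimed parameters are [14, 9, 9]_5; such a code would be impossible (violates the Singleton bound).


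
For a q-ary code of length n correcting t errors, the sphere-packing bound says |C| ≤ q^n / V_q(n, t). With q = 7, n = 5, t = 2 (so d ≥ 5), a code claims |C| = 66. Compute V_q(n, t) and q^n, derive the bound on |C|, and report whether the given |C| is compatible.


V_q(n, t) = 391, q^n = 16807, Hamming bound = 42, |C| = 66 > bound (violated).

Step 1: Compute V_q(n, t) = Σ_{j=0}^2 C(n, j) (q−1)^j.
  j = 0: C(5,0)·(6)^0 = 1·1 = 1.
  j = 1: C(5,1)·(6)^1 = 5·6 = 30.
  j = 2: C(5,2)·(6)^2 = 10·36 = 360.
  V_q(n, t) = 1 + 30 + 360 = 391.
Step 2: q^n = 7^5 = 16807.
Step 3: Hamming bound ⌊q^n / V_q(n,t)⌋ = ⌊16807/391⌋ = 42.
Step 4: Compare |C| = 66 to 42: violated.
The claimed |C| lies above the Hamming bound, so no 7-ary code of length 5 with d ≥ 5 can have 66 codewords.


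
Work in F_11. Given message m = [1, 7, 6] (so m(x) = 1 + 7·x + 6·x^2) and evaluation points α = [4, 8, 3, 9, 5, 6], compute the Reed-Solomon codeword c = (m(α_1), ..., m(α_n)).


c = [4, 1, 10, 0, 10, 6]

Message polynomial: m(x) = 1 + 7·x + 6·x^2 (mod 11).
For each evaluation point α_i, compute m(α_i) mod 11:
  α_1 = 4: Horner steps 6 → 9 → 4, so m(4) = 4.
  α_2 = 8: Horner steps 6 → 0 → 1, so m(8) = 1.
  α_3 = 3: Horner steps 6 → 3 → 10, so m(3) = 10.
  α_4 = 9: Horner steps 6 → 6 → 0, so m(9) = 0.
  α_5 = 5: Horner steps 6 → 4 → 10, so m(5) = 10.
  α_6 = 6: Horner steps 6 → 10 → 6, so m(6) = 6.
Codeword c = [4, 1, 10, 0, 10, 6] ∈ F_11^6.


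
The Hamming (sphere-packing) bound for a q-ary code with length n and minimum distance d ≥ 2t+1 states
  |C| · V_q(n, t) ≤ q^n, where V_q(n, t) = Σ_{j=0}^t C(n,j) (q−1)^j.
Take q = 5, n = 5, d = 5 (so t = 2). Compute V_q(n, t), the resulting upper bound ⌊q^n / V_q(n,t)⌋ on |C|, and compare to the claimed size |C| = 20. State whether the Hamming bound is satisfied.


V_q(n, t) = 181, q^n = 3125, Hamming bound = 17, |C| = 20 > bound (violated).

Step 1: Compute V_q(n, t) = Σ_{j=0}^2 C(n, j) (q−1)^j.
  j = 0: C(5,0)·(4)^0 = 1·1 = 1.
  j = 1: C(5,1)·(4)^1 = 5·4 = 20.
  j = 2: C(5,2)·(4)^2 = 10·16 = 160.
  V_q(n, t) = 1 + 20 + 160 = 181.
Step 2: q^n = 5^5 = 3125.
Step 3: Hamming bound ⌊q^n / V_q(n,t)⌋ = ⌊3125/181⌋ = 17.
Step 4: Compare |C| = 20 to 17: violated.
The claimed |C| lies above the Hamming bound, so no 5-ary code of length 5 with d ≥ 5 can have 20 codewords.


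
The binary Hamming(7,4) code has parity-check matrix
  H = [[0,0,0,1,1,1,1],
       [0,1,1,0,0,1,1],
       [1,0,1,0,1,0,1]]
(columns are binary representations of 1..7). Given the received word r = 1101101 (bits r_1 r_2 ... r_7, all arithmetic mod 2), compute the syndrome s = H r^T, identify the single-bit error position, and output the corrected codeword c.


s = (1, 0, 1)^T, error position = 5, corrected codeword c = 1101001

Compute s = H r^T mod 2 one row at a time:
  s_1 = 1 + 1 + 0 + 1 = 3 ≡ 1 (mod 2).
  s_2 = 1 + 0 + 0 + 1 = 2 ≡ 0 (mod 2).
  s_3 = 1 + 0 + 1 + 1 = 3 ≡ 1 (mod 2).
s = (1, 0, 1)^T — this equals column 5 of H (binary 101), so error is at position 5.
Correct: flip bit 5 of r = 1101101 to get c = 1101001.
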